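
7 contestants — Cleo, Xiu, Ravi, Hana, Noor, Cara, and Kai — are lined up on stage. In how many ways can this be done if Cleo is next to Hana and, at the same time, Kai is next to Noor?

480

Treat {Cleo,Hana} as one block (2 orders) and {Kai,Noor} as another (2 orders).
That leaves 5 units to arrange: 2 × 2 × 5! = 4 × 120 = 480.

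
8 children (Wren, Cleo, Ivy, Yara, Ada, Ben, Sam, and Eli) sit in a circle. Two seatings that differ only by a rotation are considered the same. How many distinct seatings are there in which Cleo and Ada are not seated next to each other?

3600

All circular seatings of 8 people number (7)! = 5040.
Seatings with Cleo beside Ada: treat them as a block with 2 internal orders, giving 2 × (6)! = 1440.
Subtracting, 5040 − 1440 = 3600.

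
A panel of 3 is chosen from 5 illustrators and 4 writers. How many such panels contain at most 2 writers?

Split by how many writers are chosen (0 through 2).
Sum: C(4,0)·C(5,3) + C(4,1)·C(5,2) + C(4,2)·C(5,1) = 10 + 40 + 30 = 80.

80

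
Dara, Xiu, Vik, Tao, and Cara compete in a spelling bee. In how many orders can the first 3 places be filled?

There are 5 choices for 1st place, 4 for 2nd, and 3 for 3rd.
That gives 5 × 4 × 3 = 60.

60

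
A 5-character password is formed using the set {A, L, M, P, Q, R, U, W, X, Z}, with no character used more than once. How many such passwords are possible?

30240

With no repetition, fill the 5 characters in order: 10 choices, then 9, down to 6.
That product is 10 × 9 × 8 × 7 × 6 = 30240.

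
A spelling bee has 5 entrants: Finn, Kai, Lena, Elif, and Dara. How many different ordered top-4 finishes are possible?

There are 5 choices for 1st place, 4 for 2nd, and so on down to 2 for position 4.
That gives 5 × 4 × 3 × 2 = 120.

120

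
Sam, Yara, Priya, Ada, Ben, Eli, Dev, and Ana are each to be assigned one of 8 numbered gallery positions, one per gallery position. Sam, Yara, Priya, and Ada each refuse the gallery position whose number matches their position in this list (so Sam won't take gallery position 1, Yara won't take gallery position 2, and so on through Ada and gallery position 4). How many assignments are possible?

24024

Let Aᵢ (for 1 ≤ i ≤ 4) be the placements that put person i in their forbidden gallery position. Any j of these fix j positions, leaving (8−j)! ways to fill the rest, and there are C(4,j) ways to pick which j.
By inclusion–exclusion, the number of valid placements is Σ_{j=0}^{4} (−1)^j C(4,j)·(8−j)!.
Computing: 40320 − 20160 + 4320 − 480 + 24 = 24024.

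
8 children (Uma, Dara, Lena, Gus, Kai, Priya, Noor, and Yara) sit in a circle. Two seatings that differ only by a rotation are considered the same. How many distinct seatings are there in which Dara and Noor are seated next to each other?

1440

Treat {Dara, Noor} as one unit (2 internal orders) and seat the resulting 7 units around the table: (6)! circular arrangements.
So 2 × (6)! = 2 × 720 = 1440.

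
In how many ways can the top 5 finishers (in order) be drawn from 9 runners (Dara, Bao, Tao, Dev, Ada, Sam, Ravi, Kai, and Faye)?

15120

This is an ordered selection of 5 from 9: P(9,5).
That gives 9 × 8 × 7 × 6 × 5 = 15120.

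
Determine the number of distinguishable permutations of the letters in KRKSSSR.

The 7 letters of KRKSSSR have repeats: K appearing twice, R appearing twice, and S appearing 3 times.
So there are 7! / (3!·2!·2!) = 210 distinguishable arrangements.

210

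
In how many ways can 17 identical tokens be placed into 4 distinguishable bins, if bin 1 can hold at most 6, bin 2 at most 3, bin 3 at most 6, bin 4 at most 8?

74

Without the upper bounds there are C(20,3) = 1140 ways to split 17 among 4 bins.
Subtract solutions that violate a single cap (substitute x_i' = x_i − (cap_i+1)): x_1 ≥ 7 gives C(13,3) = 286; x_2 ≥ 4 gives C(16,3) = 560; x_3 ≥ 7 gives C(13,3) = 286; x_4 ≥ 9 gives C(11,3) = 165. Together 1297.
Add back pairs where two caps are both exceeded: 84 + 20 + 4 + 84 + 35 + 4 = 231.
By inclusion–exclusion the count is 1140 − 1297 + 231 = 74.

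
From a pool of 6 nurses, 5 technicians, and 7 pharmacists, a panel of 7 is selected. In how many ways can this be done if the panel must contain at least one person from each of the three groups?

Unrestricted: C(18,7) = 31824 ways to pick any 7 of the 18.
Subtract selections that omit an entire group: no nurses → C(12,7) = 792; no technicians → C(13,7) = 1716; no pharmacists → C(11,7) = 330.
Add back selections omitting two groups (i.e. drawn from a single group): C(6,7) + C(5,7) + C(7,7) = 1.
By inclusion–exclusion: 31824 − 2838 + 1 = 28987.

28987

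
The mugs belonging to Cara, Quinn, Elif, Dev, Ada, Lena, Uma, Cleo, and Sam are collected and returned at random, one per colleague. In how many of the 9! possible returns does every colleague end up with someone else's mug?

This is the derangement count D_9: permutations of 9 items with no fixed point.
By inclusion–exclusion this is Σ_{j=0}^{9} (−1)^j C(9,j)·(9−j)!.
Computing: 362880 − 362880 + 181440 − 60480 + 15120 − 3024 + 504 − 72 + 9 − 1 = 133496.

133496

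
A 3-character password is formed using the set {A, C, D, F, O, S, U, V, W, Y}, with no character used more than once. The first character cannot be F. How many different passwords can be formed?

The first character has 10−1 = 9 choices (anything except F).
The remaining 2 characters are filled from the other 9 symbols without repetition: 9 × 8 = 72.
Total: 9 × 72 = 648.

648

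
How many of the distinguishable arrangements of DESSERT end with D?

Fix D in the last position and arrange the remaining 6 letters.
Those 6 letters have E appearing twice and S appearing twice, giving (6)!/(2!·2!) = 180.

180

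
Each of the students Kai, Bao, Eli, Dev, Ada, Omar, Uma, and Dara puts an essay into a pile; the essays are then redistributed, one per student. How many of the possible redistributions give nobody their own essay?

Let Aᵢ be the assignments in which student i gets their own essay. We want the size of the complement of A₁∪…∪A_8.
By inclusion–exclusion this is Σ_{j=0}^{8} (−1)^j C(8,j)·(8−j)!.
Computing: 40320 − 40320 + 20160 − 6720 + 1680 − 336 + 56 − 8 + 1 = 14833.

14833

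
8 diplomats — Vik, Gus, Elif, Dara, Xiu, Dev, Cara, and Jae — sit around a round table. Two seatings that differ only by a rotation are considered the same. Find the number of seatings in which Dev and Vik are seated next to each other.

1440

Glue Dev and Vik into a block (2 internal orders). Seating 7 units around a circle gives (6)! arrangements.
So 2 × (6)! = 2 × 720 = 1440.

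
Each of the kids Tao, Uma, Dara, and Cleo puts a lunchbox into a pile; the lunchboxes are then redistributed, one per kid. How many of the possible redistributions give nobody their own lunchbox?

Count assignments avoiding every fixed point. For any j of the 4 kids fixed to their own lunchbox, the other 4−j can be arranged in (4−j)! ways.
By inclusion–exclusion this is Σ_{j=0}^{4} (−1)^j C(4,j)·(4−j)!.
Computing: 24 − 24 + 12 − 4 + 1 = 9.

9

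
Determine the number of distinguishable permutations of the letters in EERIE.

20

EERIE has 5 letters with E appearing 3 times.
Dividing 5! = 120 by 3! = 6 for the repeated letters gives 20.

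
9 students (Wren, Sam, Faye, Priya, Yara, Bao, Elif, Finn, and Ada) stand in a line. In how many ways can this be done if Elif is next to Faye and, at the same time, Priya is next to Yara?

Treat {Elif,Faye} as one block (2 orders) and {Priya,Yara} as another (2 orders).
That leaves 7 units to arrange: 2 × 2 × 7! = 4 × 5040 = 20160.

20160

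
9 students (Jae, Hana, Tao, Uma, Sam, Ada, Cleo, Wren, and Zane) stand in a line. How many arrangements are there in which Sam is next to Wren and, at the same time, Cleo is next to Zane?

Treat {Sam,Wren} as one block (2 orders) and {Cleo,Zane} as another (2 orders).
That leaves 7 units to arrange: 2 × 2 × 7! = 4 × 5040 = 20160.

20160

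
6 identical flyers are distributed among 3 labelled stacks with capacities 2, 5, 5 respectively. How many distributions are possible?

Without the upper bounds there are C(8,2) = 28 ways to split 6 among 3 stacks.
Subtract solutions that violate a single cap (substitute x_i' = x_i − (cap_i+1)): x_1 ≥ 3 gives C(5,2) = 10; x_2 ≥ 6 gives C(2,2) = 1; x_3 ≥ 6 gives C(2,2) = 1. Together 12.
No two caps can be exceeded simultaneously, so the pair terms are all 0.
By inclusion–exclusion the count is 28 − 12 + 0 = 16.

16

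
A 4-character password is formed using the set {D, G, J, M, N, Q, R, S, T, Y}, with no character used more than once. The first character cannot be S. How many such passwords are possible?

4536

The first character has 10−1 = 9 choices (anything except S).
The remaining 3 characters are filled from the other 9 symbols without repetition: 9 × 8 × 7 = 504.
Total: 9 × 504 = 4536.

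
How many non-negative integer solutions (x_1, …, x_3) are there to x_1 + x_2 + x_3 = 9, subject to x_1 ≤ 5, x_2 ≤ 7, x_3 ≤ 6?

By stars and bars, unrestricted non-negative solutions to x_1+…+x_3 = 9 number C(9+2,2) = 55.
Subtract solutions that violate a single cap (substitute x_i' = x_i − (cap_i+1)): x_1 ≥ 6 gives C(5,2) = 10; x_2 ≥ 8 gives C(3,2) = 3; x_3 ≥ 7 gives C(4,2) = 6. Together 19.
No two caps can be exceeded simultaneously, so the pair terms are all 0.
By inclusion–exclusion the count is 55 − 19 + 0 = 36.

36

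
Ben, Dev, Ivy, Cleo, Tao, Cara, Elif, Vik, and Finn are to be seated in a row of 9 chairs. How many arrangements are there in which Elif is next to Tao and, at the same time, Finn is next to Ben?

20160

Treat {Elif,Tao} as one block (2 orders) and {Finn,Ben} as another (2 orders).
That leaves 7 units to arrange: 2 × 2 × 7! = 4 × 5040 = 20160.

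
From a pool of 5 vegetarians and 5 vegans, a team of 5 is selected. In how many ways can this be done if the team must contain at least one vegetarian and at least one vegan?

With no constraint there are C(10,5) = 252 possible selections.
Selections missing a whole group: no vegetarians → C(5,5) = 1; no vegans → C(5,5) = 1.
Both groups omitted at once is impossible, so 252 − 2 = 250.

250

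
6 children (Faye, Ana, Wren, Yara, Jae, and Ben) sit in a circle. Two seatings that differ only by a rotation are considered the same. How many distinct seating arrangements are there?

Fix one person's seat to break rotational symmetry; the remaining 5 people can be arranged in (5)! = 120 ways.

120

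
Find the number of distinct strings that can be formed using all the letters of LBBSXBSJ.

LBBSXBSJ has 8 letters with B appearing 3 times and S appearing twice.
So there are 8! / (3!·2!) = 3360 distinguishable arrangements.

3360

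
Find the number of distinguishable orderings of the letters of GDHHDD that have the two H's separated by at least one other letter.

40

There are 6!/(3!·2!) = 60 arrangements of GDHHDD in total.
Arrangements with the H's together: treat HH as one letter, giving (5)!/(3!) = 20.
Subtracting, 60 − 20 = 40 arrangements keep the H's apart.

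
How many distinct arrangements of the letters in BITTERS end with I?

360

With the last slot taken by I, it remains to arrange the other 6 letters (BTTERS).
Those 6 letters have T appearing twice, giving (6)!/(2!) = 360.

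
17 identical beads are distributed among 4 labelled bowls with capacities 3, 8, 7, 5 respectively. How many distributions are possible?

73

Ignoring the caps, the number of non-negative solutions to x_1+…+x_4 = 17 is C(20,3) = 1140.
Subtract solutions that violate a single cap (substitute x_i' = x_i − (cap_i+1)): x_1 ≥ 4 gives C(16,3) = 560; x_2 ≥ 9 gives C(11,3) = 165; x_3 ≥ 8 gives C(12,3) = 220; x_4 ≥ 6 gives C(14,3) = 364. Together 1309.
Add back pairs where two caps are both exceeded: 35 + 56 + 120 + 1 + 10 + 20 = 242.
By inclusion–exclusion the count is 1140 − 1309 + 242 = 73.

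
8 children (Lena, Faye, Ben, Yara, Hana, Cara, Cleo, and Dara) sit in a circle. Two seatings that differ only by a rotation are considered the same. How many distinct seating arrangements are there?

5040

Around a circle, 8 distinct people have 8!/8 = (7)! = 5040 rotationally distinct seatings.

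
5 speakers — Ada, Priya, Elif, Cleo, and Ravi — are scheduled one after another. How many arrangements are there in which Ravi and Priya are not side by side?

72

There are 5! = 120 arrangements in all. If Ravi and Priya are adjacent, merging them into one block gives 2·(4)! = 48 arrangements.
Complementary counting: 120 − 48 = 72.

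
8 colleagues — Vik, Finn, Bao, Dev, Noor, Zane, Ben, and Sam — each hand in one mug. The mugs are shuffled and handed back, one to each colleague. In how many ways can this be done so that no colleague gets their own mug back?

Count assignments avoiding every fixed point. For any j of the 8 colleagues fixed to their own mug, the other 8−j can be arranged in (8−j)! ways.
By inclusion–exclusion this is Σ_{j=0}^{8} (−1)^j C(8,j)·(8−j)!.
Computing: 40320 − 40320 + 20160 − 6720 + 1680 − 336 + 56 − 8 + 1 = 14833.

14833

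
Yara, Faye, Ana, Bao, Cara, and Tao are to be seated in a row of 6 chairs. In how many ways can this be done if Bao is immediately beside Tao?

240

Place the 4 others and the Bao-Tao pair as 5 objects in a line; the pair has 2 internal arrangements.
That gives 2 × 5! = 2 × 120 = 240.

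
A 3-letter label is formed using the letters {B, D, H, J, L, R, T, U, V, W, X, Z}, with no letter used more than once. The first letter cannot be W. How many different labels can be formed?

1210

The first letter has 12−1 = 11 choices (anything except W).
The remaining 2 letters are filled from the other 11 symbols without repetition: 11 × 10 = 110.
Total: 11 × 110 = 1210.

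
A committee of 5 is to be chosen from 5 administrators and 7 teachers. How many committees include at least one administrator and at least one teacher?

770

With no constraint there are C(12,5) = 792 possible selections.
Subtract selections that omit an entire group: no administrators → C(7,5) = 21; no teachers → C(5,5) = 1.
Both groups omitted at once is impossible, so 792 − 22 = 770.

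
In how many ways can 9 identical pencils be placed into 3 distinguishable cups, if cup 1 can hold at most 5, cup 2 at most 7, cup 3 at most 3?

By stars and bars, unrestricted non-negative solutions to x_1+…+x_3 = 9 number C(9+2,2) = 55.
Subtract solutions that violate a single cap (substitute x_i' = x_i − (cap_i+1)): x_1 ≥ 6 gives C(5,2) = 10; x_2 ≥ 8 gives C(3,2) = 3; x_3 ≥ 4 gives C(7,2) = 21. Together 34.
No two caps can be exceeded simultaneously, so the pair terms are all 0.
By inclusion–exclusion the count is 55 − 34 + 0 = 21.

21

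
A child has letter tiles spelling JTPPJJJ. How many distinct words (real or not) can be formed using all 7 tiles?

The 7 letters of JTPPJJJ have repeats: J appearing 4 times and P appearing twice.
So there are 7! / (4!·2!) = 105 distinguishable arrangements.

105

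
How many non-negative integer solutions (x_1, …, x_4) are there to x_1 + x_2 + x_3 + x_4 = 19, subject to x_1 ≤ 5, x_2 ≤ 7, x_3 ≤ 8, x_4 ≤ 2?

19

Ignoring the caps, the number of non-negative solutions to x_1+…+x_4 = 19 is C(22,3) = 1540.
Subtract solutions that violate a single cap (substitute x_i' = x_i − (cap_i+1)): x_1 ≥ 6 gives C(16,3) = 560; x_2 ≥ 8 gives C(14,3) = 364; x_3 ≥ 9 gives C(13,3) = 286; x_4 ≥ 3 gives C(19,3) = 969. Together 2179.
Add back pairs where two caps are both exceeded: 56 + 35 + 286 + 10 + 165 + 120 = 672.
Subtract triples: 0 + 10 + 4 + 0 = 14.
By inclusion–exclusion the count is 1540 − 2179 + 672 − 14 = 19.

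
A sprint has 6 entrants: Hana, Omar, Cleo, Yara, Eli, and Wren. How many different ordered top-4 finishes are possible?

There are 6 choices for 1st place, 5 for 2nd, and so on down to 3 for position 4.
That gives 6 × 5 × 4 × 3 = 360.

360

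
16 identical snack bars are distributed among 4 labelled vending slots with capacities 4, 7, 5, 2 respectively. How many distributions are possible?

Ignoring the caps, the number of non-negative solutions to x_1+…+x_4 = 16 is C(19,3) = 969.
Subtract solutions that violate a single cap (substitute x_i' = x_i − (cap_i+1)): x_1 ≥ 5 gives C(14,3) = 364; x_2 ≥ 8 gives C(11,3) = 165; x_3 ≥ 6 gives C(13,3) = 286; x_4 ≥ 3 gives C(16,3) = 560. Together 1375.
Add back pairs where two caps are both exceeded: 20 + 56 + 165 + 10 + 56 + 120 = 427.
Subtract triples: 0 + 1 + 10 + 0 = 11.
By inclusion–exclusion the count is 969 − 1375 + 427 − 11 = 10.

10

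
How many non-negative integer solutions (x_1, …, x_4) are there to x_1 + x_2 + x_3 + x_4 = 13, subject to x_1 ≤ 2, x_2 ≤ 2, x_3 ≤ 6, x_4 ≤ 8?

36

By stars and bars, unrestricted non-negative solutions to x_1+…+x_4 = 13 number C(13+3,3) = 560.
Subtract solutions that violate a single cap (substitute x_i' = x_i − (cap_i+1)): x_1 ≥ 3 gives C(13,3) = 286; x_2 ≥ 3 gives C(13,3) = 286; x_3 ≥ 7 gives C(9,3) = 84; x_4 ≥ 9 gives C(7,3) = 35. Together 691.
Add back pairs where two caps are both exceeded: 120 + 20 + 4 + 20 + 4 + 0 = 168.
Subtract triples: 1 + 0 + 0 + 0 = 1.
By inclusion–exclusion the count is 560 − 691 + 168 − 1 = 36.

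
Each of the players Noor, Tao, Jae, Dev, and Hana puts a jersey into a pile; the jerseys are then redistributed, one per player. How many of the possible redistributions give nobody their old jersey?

Count assignments avoiding every fixed point. For any j of the 5 players fixed to their old jersey, the other 5−j can be arranged in (5−j)! ways.
By inclusion–exclusion this is Σ_{j=0}^{5} (−1)^j C(5,j)·(5−j)!.
Computing: 120 − 120 + 60 − 20 + 5 − 1 = 44.

44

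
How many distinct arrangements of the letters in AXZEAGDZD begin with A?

10080

Fix A in the first position and arrange the remaining 8 letters.
Those 8 letters have D appearing twice and Z appearing twice, giving (8)!/(2!·2!) = 10080.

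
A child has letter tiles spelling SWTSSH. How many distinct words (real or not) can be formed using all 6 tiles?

SWTSSH has 6 letters with S appearing 3 times.
Dividing 6! = 720 by 3! = 6 for the repeated letters gives 120.

120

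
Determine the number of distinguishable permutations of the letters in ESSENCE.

420

Letter multiplicities in ESSENCE: C×1, E×3, N×1, S×2.
So there are 7! / (3!·2!) = 420 distinguishable arrangements.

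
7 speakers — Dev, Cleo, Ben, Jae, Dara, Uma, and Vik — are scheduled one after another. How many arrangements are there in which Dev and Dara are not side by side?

Of the 7! = 5040 arrangements, those with Dev and Dara adjacent number 2 × 6! = 1440 (treat the pair as a block with 2 internal orders).
Complementary counting: 5040 − 1440 = 3600.

3600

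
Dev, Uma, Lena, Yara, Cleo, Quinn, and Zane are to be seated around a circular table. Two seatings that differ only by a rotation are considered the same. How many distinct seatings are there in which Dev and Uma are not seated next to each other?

Without the restriction there are (6)! = 720 seatings.
Those with Dev next to Uma: fuse the pair into one unit and seat 6 units around a circle — 2·(5)! = 240.
Subtracting, 720 − 240 = 480.

480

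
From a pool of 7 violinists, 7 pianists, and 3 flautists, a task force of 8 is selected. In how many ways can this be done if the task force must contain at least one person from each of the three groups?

With no constraint there are C(17,8) = 24310 possible selections.
Selections missing a whole group: no violinists → C(10,8) = 45; no pianists → C(10,8) = 45; no flautists → C(14,8) = 3003.
Add back selections omitting two groups (i.e. drawn from a single group): C(7,8) + C(7,8) + C(3,8) = 0.
By inclusion–exclusion: 24310 − 3093 + 0 = 21217.

21217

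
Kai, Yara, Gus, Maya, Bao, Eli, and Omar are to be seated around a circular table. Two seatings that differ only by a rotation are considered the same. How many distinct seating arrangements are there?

720

Fix one person's seat to break rotational symmetry; the remaining 6 people can be arranged in (6)! = 720 ways.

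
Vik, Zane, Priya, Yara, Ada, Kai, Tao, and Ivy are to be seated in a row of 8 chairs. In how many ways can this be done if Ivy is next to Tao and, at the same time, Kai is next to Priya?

Treat {Ivy,Tao} as one block (2 orders) and {Kai,Priya} as another (2 orders).
That leaves 6 units to arrange: 2 × 2 × 6! = 4 × 720 = 2880.

2880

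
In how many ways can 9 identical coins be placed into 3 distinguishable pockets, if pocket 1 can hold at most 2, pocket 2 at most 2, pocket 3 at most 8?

Without the upper bounds there are C(11,2) = 55 ways to split 9 among 3 pockets.
Subtract solutions that violate a single cap (substitute x_i' = x_i − (cap_i+1)): x_1 ≥ 3 gives C(8,2) = 28; x_2 ≥ 3 gives C(8,2) = 28; x_3 ≥ 9 gives C(2,2) = 1. Together 57.
Add back pairs where two caps are both exceeded: 10 + 0 + 0 = 10.
By inclusion–exclusion the count is 55 − 57 + 10 = 8.

8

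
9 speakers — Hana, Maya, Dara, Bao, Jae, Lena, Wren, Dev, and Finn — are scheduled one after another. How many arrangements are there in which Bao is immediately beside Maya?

80640

Glue Bao and Maya into one block (2 internal orders), leaving 8 units to arrange in a row.
That gives 2 × 8! = 2 × 40320 = 80640.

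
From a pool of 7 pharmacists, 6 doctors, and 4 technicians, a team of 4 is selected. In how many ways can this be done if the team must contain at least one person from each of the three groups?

Total 4-person selections from all 17: C(17,4) = 2380.
Selections missing a whole group: no pharmacists → C(10,4) = 210; no doctors → C(11,4) = 330; no technicians → C(13,4) = 715.
Add back selections omitting two groups (i.e. drawn from a single group): C(7,4) + C(6,4) + C(4,4) = 51.
By inclusion–exclusion: 2380 − 1255 + 51 = 1176.

1176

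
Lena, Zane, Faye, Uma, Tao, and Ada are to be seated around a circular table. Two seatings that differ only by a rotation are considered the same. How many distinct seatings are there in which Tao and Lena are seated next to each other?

Glue Tao and Lena into a block (2 internal orders). Seating 5 units around a circle gives (4)! arrangements.
So 2 × (4)! = 2 × 24 = 48.

48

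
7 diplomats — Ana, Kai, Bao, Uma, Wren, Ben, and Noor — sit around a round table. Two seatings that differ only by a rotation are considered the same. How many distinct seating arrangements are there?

720

Fix one person's seat to break rotational symmetry; the remaining 6 people can be arranged in (6)! = 720 ways.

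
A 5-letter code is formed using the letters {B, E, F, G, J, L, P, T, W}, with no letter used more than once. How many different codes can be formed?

With no repetition, fill the 5 letters in order: 9 choices, then 8, down to 5.
9 × 8 × 7 × 6 × 5 = 15120.

15120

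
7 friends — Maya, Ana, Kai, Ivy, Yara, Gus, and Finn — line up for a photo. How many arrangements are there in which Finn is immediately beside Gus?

Place the 5 others and the Finn-Gus pair as 6 objects in a line; the pair has 2 internal arrangements.
So the count is 2·(6)! = 1440.

1440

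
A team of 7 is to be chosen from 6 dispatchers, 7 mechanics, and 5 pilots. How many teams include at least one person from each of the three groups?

28987

Unrestricted: C(18,7) = 31824 ways to pick any 7 of the 18.
Subtract selections that omit an entire group: no dispatchers → C(12,7) = 792; no mechanics → C(11,7) = 330; no pilots → C(13,7) = 1716.
Add back selections omitting two groups (i.e. drawn from a single group): C(6,7) + C(7,7) + C(5,7) = 1.
By inclusion–exclusion: 31824 − 2838 + 1 = 28987.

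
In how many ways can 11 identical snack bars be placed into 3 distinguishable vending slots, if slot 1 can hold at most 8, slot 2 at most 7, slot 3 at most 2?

18

Ignoring the caps, the number of non-negative solutions to x_1+…+x_3 = 11 is C(13,2) = 78.
Subtract solutions that violate a single cap (substitute x_i' = x_i − (cap_i+1)): x_1 ≥ 9 gives C(4,2) = 6; x_2 ≥ 8 gives C(5,2) = 10; x_3 ≥ 3 gives C(10,2) = 45. Together 61.
Add back pairs where two caps are both exceeded: 0 + 0 + 1 = 1.
By inclusion–exclusion the count is 78 − 61 + 1 = 18.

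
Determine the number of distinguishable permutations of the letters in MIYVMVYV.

1680

The 8 letters of MIYVMVYV have repeats: M appearing twice, V appearing 3 times, and Y appearing twice.
Dividing 8! = 40320 by 3!·2!·2! = 24 for the repeated letters gives 1680.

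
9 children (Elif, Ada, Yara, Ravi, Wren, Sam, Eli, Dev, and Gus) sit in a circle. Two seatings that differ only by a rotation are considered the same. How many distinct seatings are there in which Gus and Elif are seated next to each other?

10080

Treat {Gus, Elif} as one unit (2 internal orders) and seat the resulting 8 units around the table: (7)! circular arrangements.
So 2 × (7)! = 2 × 5040 = 10080.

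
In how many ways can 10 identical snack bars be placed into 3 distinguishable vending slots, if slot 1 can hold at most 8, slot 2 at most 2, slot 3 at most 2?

Ignoring the caps, the number of non-negative solutions to x_1+…+x_3 = 10 is C(12,2) = 66.
Subtract solutions that violate a single cap (substitute x_i' = x_i − (cap_i+1)): x_1 ≥ 9 gives C(3,2) = 3; x_2 ≥ 3 gives C(9,2) = 36; x_3 ≥ 3 gives C(9,2) = 36. Together 75.
Add back pairs where two caps are both exceeded: 0 + 0 + 15 = 15.
By inclusion–exclusion the count is 66 − 75 + 15 = 6.

6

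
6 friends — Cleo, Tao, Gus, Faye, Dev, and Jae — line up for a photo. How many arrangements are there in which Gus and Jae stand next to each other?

Treat {Gus, Jae} as a single unit. There are 5 units to order, and the pair itself can be ordered 2 ways.
That gives 2 × 5! = 2 × 120 = 240.

240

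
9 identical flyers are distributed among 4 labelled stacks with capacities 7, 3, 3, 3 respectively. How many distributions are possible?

60

By stars and bars, unrestricted non-negative solutions to x_1+…+x_4 = 9 number C(9+3,3) = 220.
Subtract solutions that violate a single cap (substitute x_i' = x_i − (cap_i+1)): x_1 ≥ 8 gives C(4,3) = 4; x_2 ≥ 4 gives C(8,3) = 56; x_3 ≥ 4 gives C(8,3) = 56; x_4 ≥ 4 gives C(8,3) = 56. Together 172.
Add back pairs where two caps are both exceeded: 0 + 0 + 0 + 4 + 4 + 4 = 12.
By inclusion–exclusion the count is 220 − 172 + 12 = 60.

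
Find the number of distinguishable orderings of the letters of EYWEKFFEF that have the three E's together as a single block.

Treat the 3 copies of E as a single block. The multiset to arrange is then {EEE, F, F, F, K, W, Y}, 7 items in all.
That gives (7)!/(3!) = 840 arrangements.

840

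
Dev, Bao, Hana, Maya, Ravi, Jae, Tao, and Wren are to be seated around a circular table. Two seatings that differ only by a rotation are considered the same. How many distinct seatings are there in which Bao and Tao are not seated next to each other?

Without the restriction there are (7)! = 5040 seatings.
Those with Bao next to Tao: fuse the pair into one unit and seat 7 units around a circle — 2·(6)! = 1440.
Subtracting, 5040 − 1440 = 3600.

3600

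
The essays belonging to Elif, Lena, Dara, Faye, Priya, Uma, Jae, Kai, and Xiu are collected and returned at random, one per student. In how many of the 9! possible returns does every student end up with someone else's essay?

Let Aᵢ be the assignments in which student i gets their own essay. We want the size of the complement of A₁∪…∪A_9.
By inclusion–exclusion this is Σ_{j=0}^{9} (−1)^j C(9,j)·(9−j)!.
Computing: 362880 − 362880 + 181440 − 60480 + 15120 − 3024 + 504 − 72 + 9 − 1 = 133496.

133496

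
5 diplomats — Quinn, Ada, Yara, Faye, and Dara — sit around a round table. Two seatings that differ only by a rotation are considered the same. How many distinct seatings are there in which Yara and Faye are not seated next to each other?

Without the restriction there are (4)! = 24 seatings.
Seatings with Yara beside Faye: treat them as a block with 2 internal orders, giving 2 × (3)! = 12.
Subtracting, 24 − 12 = 12.

12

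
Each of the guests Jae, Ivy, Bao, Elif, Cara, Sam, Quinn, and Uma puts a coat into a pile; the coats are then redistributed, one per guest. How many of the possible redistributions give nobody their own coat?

14833

This is the derangement count D_8: permutations of 8 items with no fixed point.
By inclusion–exclusion this is Σ_{j=0}^{8} (−1)^j C(8,j)·(8−j)!.
Computing: 40320 − 40320 + 20160 − 6720 + 1680 − 336 + 56 − 8 + 1 = 14833.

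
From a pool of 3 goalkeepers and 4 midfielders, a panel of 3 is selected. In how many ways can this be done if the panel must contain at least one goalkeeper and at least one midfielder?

30

Unrestricted: C(7,3) = 35 ways to pick any 3 of the 7.
Subtract selections that omit an entire group: no goalkeepers → C(4,3) = 4; no midfielders → C(3,3) = 1.
Both groups omitted at once is impossible, so 35 − 5 = 30.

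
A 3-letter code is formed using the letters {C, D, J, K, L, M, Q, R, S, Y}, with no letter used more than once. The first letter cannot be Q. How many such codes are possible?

648

The first letter has 10−1 = 9 choices (anything except Q).
The remaining 2 letters are filled from the other 9 symbols without repetition: 9 × 8 = 72.
Total: 9 × 72 = 648.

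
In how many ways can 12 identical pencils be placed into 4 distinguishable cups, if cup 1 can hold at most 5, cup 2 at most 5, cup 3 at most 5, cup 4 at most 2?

46

Without the upper bounds there are C(15,3) = 455 ways to split 12 among 4 cups.
Subtract solutions that violate a single cap (substitute x_i' = x_i − (cap_i+1)): x_1 ≥ 6 gives C(9,3) = 84; x_2 ≥ 6 gives C(9,3) = 84; x_3 ≥ 6 gives C(9,3) = 84; x_4 ≥ 3 gives C(12,3) = 220. Together 472.
Add back pairs where two caps are both exceeded: 1 + 1 + 20 + 1 + 20 + 20 = 63.
By inclusion–exclusion the count is 455 − 472 + 63 = 46.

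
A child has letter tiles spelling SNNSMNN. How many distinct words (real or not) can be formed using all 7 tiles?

105

The 7 letters of SNNSMNN have repeats: N appearing 4 times and S appearing twice.
The number of distinct arrangements is 7!/(4!·2!) = 5040/48 = 105.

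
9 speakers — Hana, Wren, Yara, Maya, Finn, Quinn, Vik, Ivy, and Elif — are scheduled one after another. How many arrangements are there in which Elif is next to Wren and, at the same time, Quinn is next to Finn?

20160

Treat {Elif,Wren} as one block (2 orders) and {Quinn,Finn} as another (2 orders).
That leaves 7 units to arrange: 2 × 2 × 7! = 4 × 5040 = 20160.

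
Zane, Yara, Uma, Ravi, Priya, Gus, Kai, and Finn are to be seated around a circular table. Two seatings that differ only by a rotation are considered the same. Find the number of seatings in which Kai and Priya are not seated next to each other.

3600

All circular seatings of 8 people number (7)! = 5040.
Those with Kai next to Priya: fuse the pair into one unit and seat 7 units around a circle — 2·(6)! = 1440.
Subtracting, 5040 − 1440 = 3600.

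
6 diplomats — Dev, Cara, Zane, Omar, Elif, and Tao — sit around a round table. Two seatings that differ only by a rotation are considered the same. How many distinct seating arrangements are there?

120

Seat Dev anywhere (absorbing the rotational symmetry), then permute the other 5: (5)! = 120.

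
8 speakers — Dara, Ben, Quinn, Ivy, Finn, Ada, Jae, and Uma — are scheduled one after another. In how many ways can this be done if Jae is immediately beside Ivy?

10080

Treat {Jae, Ivy} as a single unit. There are 7 units to order, and the pair itself can be ordered 2 ways.
That gives 2 × 7! = 2 × 5040 = 10080.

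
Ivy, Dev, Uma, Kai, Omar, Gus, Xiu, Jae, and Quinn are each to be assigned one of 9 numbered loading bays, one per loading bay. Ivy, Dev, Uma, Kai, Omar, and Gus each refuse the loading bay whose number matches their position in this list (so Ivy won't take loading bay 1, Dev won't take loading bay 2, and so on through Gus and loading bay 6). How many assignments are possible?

Let Aᵢ (for 1 ≤ i ≤ 6) be the placements that put person i in their forbidden loading bay. Any j of these fix j positions, leaving (9−j)! ways to fill the rest, and there are C(6,j) ways to pick which j.
By inclusion–exclusion, the number of valid placements is Σ_{j=0}^{6} (−1)^j C(6,j)·(9−j)!.
Computing: 362880 − 241920 + 75600 − 14400 + 1800 − 144 + 6 = 183822.

183822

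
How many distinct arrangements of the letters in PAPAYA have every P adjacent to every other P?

20

Treat the 2 copies of P as a single block. The multiset to arrange is then {PP, A, A, A, Y}, 5 items in all.
That gives (5)!/(3!) = 20 arrangements.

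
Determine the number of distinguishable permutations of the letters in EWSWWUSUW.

3780

The 9 letters of EWSWWUSUW have repeats: S appearing twice, U appearing twice, and W appearing 4 times.
The number of distinct arrangements is 9!/(4!·2!·2!) = 362880/96 = 3780.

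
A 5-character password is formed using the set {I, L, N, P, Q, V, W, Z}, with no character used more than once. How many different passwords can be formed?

This is a permutation of 5 out of 8: P(8,5) = 8!/3!.
That product is 8 × 7 × 6 × 5 × 4 = 6720.

6720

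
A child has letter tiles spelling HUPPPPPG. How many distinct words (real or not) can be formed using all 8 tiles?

HUPPPPPG has 8 letters with P appearing 5 times.
So there are 8! / (5!) = 336 distinguishable arrangements.

336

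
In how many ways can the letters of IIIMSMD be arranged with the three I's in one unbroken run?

Treat the 3 copies of I as a single block. The multiset to arrange is then {III, D, M, M, S}, 5 items in all.
That gives (5)!/(2!) = 60 arrangements.

60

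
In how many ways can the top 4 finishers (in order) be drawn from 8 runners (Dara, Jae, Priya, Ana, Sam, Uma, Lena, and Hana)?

1680

This is an ordered selection of 4 from 8: P(8,4).
That gives 8 × 7 × 6 × 5 = 1680.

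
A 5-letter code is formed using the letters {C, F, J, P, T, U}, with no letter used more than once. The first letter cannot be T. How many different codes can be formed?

600

The first letter has 6−1 = 5 choices (anything except T).
The remaining 4 letters are filled from the other 5 symbols without repetition: 5 × 4 × 3 × 2 = 120.
Total: 5 × 120 = 600.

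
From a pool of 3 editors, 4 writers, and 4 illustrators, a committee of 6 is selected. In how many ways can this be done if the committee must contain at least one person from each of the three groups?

420

Unrestricted: C(11,6) = 462 ways to pick any 6 of the 11.
Subtract selections that omit an entire group: no editors → C(8,6) = 28; no writers → C(7,6) = 7; no illustrators → C(7,6) = 7.
Add back selections omitting two groups (i.e. drawn from a single group): C(3,6) + C(4,6) + C(4,6) = 0.
By inclusion–exclusion: 462 − 42 + 0 = 420.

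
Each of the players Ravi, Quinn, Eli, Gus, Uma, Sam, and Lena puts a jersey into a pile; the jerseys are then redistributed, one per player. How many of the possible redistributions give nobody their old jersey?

This is the derangement count D_7: permutations of 7 items with no fixed point.
By inclusion–exclusion this is Σ_{j=0}^{7} (−1)^j C(7,j)·(7−j)!.
Computing: 5040 − 5040 + 2520 − 840 + 210 − 42 + 7 − 1 = 1854.

1854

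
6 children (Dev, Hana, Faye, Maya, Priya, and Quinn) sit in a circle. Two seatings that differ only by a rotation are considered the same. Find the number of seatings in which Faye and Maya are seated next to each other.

48

Treat {Faye, Maya} as one unit (2 internal orders) and seat the resulting 5 units around the table: (4)! circular arrangements.
So 2 × (4)! = 2 × 24 = 48.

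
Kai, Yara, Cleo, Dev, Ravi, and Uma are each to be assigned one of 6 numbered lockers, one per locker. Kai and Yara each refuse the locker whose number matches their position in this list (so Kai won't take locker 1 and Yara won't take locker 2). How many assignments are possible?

Let Aᵢ (for i ∈ {1, 2}) be the placements that put person i in their forbidden locker. Any j of these fix j positions, leaving (6−j)! ways to fill the rest, and there are C(2,j) ways to pick which j.
By inclusion–exclusion, the number of valid placements is Σ_{j=0}^{2} (−1)^j C(2,j)·(6−j)!.
Computing: 720 − 240 + 24 = 504.

504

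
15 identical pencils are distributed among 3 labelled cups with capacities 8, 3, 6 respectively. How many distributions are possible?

By stars and bars, unrestricted non-negative solutions to x_1+…+x_3 = 15 number C(15+2,2) = 136.
Subtract solutions that violate a single cap (substitute x_i' = x_i − (cap_i+1)): x_1 ≥ 9 gives C(8,2) = 28; x_2 ≥ 4 gives C(13,2) = 78; x_3 ≥ 7 gives C(10,2) = 45. Together 151.
Add back pairs where two caps are both exceeded: 6 + 0 + 15 = 21.
By inclusion–exclusion the count is 136 − 151 + 21 = 6.

6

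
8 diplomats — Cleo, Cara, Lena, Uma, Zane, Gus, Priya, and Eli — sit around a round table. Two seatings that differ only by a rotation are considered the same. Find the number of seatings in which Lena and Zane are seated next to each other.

Glue Lena and Zane into a block (2 internal orders). Seating 7 units around a circle gives (6)! arrangements.
So 2 × (6)! = 2 × 720 = 1440.

1440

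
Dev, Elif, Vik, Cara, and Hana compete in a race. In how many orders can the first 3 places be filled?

60

This is an ordered selection of 3 from 5: P(5,3).
That gives 5 × 4 × 3 = 60.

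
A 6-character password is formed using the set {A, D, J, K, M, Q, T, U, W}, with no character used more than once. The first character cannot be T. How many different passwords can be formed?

53760

The first character has 9−1 = 8 choices (anything except T).
The remaining 5 characters are filled from the other 8 symbols without repetition: 8 × 7 × 6 × 5 × 4 = 6720.
Total: 8 × 6720 = 53760.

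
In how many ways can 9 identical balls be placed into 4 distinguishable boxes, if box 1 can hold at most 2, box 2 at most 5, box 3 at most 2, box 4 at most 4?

27

Ignoring the caps, the number of non-negative solutions to x_1+…+x_4 = 9 is C(12,3) = 220.
Subtract solutions that violate a single cap (substitute x_i' = x_i − (cap_i+1)): x_1 ≥ 3 gives C(9,3) = 84; x_2 ≥ 6 gives C(6,3) = 20; x_3 ≥ 3 gives C(9,3) = 84; x_4 ≥ 5 gives C(7,3) = 35. Together 223.
Add back pairs where two caps are both exceeded: 1 + 20 + 4 + 1 + 0 + 4 = 30.
By inclusion–exclusion the count is 220 − 223 + 30 = 27.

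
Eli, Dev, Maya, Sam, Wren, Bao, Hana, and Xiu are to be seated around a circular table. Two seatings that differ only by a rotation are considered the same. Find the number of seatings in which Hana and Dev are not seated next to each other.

Without the restriction there are (7)! = 5040 seatings.
Those with Hana next to Dev: fuse the pair into one unit and seat 7 units around a circle — 2·(6)! = 1440.
Subtracting, 5040 − 1440 = 3600.

3600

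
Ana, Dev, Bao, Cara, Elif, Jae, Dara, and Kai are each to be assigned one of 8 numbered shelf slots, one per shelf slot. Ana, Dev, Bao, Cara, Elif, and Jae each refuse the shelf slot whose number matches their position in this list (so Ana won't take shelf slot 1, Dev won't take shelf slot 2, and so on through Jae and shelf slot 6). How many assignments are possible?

18806

Let Aᵢ (for 1 ≤ i ≤ 6) be the placements that put person i in their forbidden shelf slot. Any j of these fix j positions, leaving (8−j)! ways to fill the rest, and there are C(6,j) ways to pick which j.
By inclusion–exclusion, the number of valid placements is Σ_{j=0}^{6} (−1)^j C(6,j)·(8−j)!.
Computing: 40320 − 30240 + 10800 − 2400 + 360 − 36 + 2 = 18806.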